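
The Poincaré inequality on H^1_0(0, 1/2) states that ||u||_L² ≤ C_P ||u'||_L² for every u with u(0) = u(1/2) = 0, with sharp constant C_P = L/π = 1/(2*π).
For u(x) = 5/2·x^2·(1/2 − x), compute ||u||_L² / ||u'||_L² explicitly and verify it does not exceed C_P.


||u||_L² / ||u'||_L² = sqrt(14)/28 < C_P = 1/(2*π).

u(x) = 5/2·x^2·(1/2 − x), so u'(x) = 5*x*(1 - 3*x)/2.
u(x) = 5/2·x^2·(1/2 − x) vanishes at x = 0 and x = 1/2, so u ∈ H^1_0(0, 1/2). Differentiate via the product rule and integrate the resulting polynomials term by term.
  ∫_0^1/2 u² dx = ∫_0^1/2 (25*x^6/4 - 25*x^5/4 + 25*x^4/16) dx. Term by term:
    ∫_0^1/2 25*x^6/4 dx = 25/3584;  ∫_0^1/2 -25*x^5/4 dx = -25/1536;  ∫_0^1/2 25*x^4/16 dx = 5/512.
  Sum: 25/3584 − 25/1536 + 5/512 = 5/10752.
  ∫_0^1/2 (u')² dx = ∫_0^1/2 (225*x^4/4 - 75*x^3/2 + 25*x^2/4) dx. Term by term:
    ∫_0^1/2 225*x^4/4 dx = 45/128;  ∫_0^1/2 -75*x^3/2 dx = -75/128;  ∫_0^1/2 25*x^2/4 dx = 25/96.
  Sum: 45/128 − 75/128 + 25/96 = 5/192.
∫_0^1/2 u² dx = 5/10752, so ||u||_L² = sqrt(210)/672.
∫_0^1/2 (u')² dx = 5/192, so ||u'||_L² = sqrt(15)/24.
Ratio ||u||_L² / ||u'||_L² = sqrt(14)/28.
Sharp Poincaré constant on H^1_0(0, 1/2) is C_P = L/π = 1/(2*π), achieved by sin(2*π·x).
A polynomial bump cannot attain the sharp Poincaré constant (only the first sine eigenfunction does), so the ratio is strictly less than C_P, consistent with ||u||_L² ≤ C_P ||u'||_L².


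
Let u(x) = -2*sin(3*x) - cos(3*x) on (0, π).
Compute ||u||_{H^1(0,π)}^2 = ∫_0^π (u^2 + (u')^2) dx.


||u||_{H^1(0,π)}^2 = 25*π

u'(x) = 3*sin(3*x) - 6*cos(3*x).
Expand u² and (u')² and integrate term by term on (0, π), using: for integers n ≥ 1, ∫_0^π sin²(nx) dx = ∫_0^π cos²(nx) dx = π/2; for n ≠ n', ∫_0^π sin(nx)sin(n'x) dx = ∫_0^π cos(nx)cos(n'x) dx = 0; and by product-to-sum, ∫_0^π sin(nx)cos(n'x) dx = ½∫_0^π [sin((n+n')x) + sin((n−n')x)] dx, which is 0 when n+n' is even and 2n/(n²−n'²) when n+n' is odd (it need not vanish on (0, π)).
  u² squared terms: (-1)²·∫cos(3x)² dx = 1·π/2 = π/2;  (-2)²·∫sin(3x)² dx = 4·π/2 = 2*π.
  u² cross terms: 2·(-1)·(-2)·∫cos(3x)·sin(3x) dx = 4·(0) = 0.
  So ∫_0^π u² dx = π/2 + 2*π + 0 = 5*π/2.
  (u')² squared terms: (-6)²·∫cos(3x)² dx = 36·π/2 = 18*π;  (3)²·∫sin(3x)² dx = 9·π/2 = 9*π/2.
  (u')² cross terms: 2·(-6)·(3)·∫cos(3x)·sin(3x) dx = -36·(0) = 0.
  So ∫_0^π (u')² dx = 18*π + 9*π/2 + 0 = 45*π/2.
||u||_{H^1}^2 = (5*π/2) + (45*π/2) = 25*π.


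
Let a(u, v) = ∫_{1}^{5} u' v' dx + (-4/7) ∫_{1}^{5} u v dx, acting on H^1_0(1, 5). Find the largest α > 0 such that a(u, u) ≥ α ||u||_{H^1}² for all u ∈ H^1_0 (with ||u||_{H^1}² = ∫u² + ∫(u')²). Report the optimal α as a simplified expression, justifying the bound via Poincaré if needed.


α = (-64/7 + π^2)/(π^2 + 16)

Coercivity of a(·,·) on H^1_0(1, 5) means a(u, u) ≥ α ||u||_{H^1}² for every u ∈ H^1_0.
The interval has length L = 4, and Poincaré/coercivity depend only on L. Here a(u, u) = ∫(u')² + (-4/7)·∫u².
Here c = -4/7 < 0 with |c| < (π/L)² = π^2/16, so coercivity still holds. The condition a(u,u) ≥ α||u||_{H^1}² reads (1−α)∫(u')² ≥ (α−c)∫u². Any admissible α is ≤ 1 (rapidly oscillating u have ∫u²/∫(u')² → 0), and α = 1 would force 0 ≥ (1−c)∫u², impossible since c < 1; so 1−α > 0. By the sharp Poincaré inequality on H^1_0 of an interval of length L, ∫(u')² ≥ (π/L)²∫u² with equality for the first sine mode sin(π(x−x₀)/L) (x₀ the left endpoint), so the inequality holds for all u iff (1−α)(π/L)² ≥ α − c, i.e. α ≤ ((π/L)² + c)/((π/L)² + 1) = (1 + c(L/π)²)/(1 + (L/π)²). (Direct route, valid since c ≤ 0: Poincaré gives c∫u² ≥ c(L/π)²∫(u')², so a(u,u) ≥ (1 + c(L/π)²)∫(u')², while ||u||_{H^1}² ≤ (1 + (L/π)²)∫(u')²; dividing yields the same α.) With (π/L)² = π^2/16 and c = -4/7, the largest admissible constant is α = ((π/L)² + c)/((π/L)² + 1).
Simplifying, α = (-64/7 + π^2)/(π^2 + 16).


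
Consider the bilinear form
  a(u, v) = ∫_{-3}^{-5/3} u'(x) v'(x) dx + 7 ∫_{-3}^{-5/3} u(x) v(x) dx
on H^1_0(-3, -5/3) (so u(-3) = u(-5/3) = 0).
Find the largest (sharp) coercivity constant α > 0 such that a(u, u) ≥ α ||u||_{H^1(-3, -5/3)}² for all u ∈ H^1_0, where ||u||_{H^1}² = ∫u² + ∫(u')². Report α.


α = 1

Coercivity of a(·,·) on H^1_0(-3, -5/3) means a(u, u) ≥ α ||u||_{H^1}² for every u ∈ H^1_0.
The interval has length L = 4/3, and Poincaré/coercivity depend only on L. Here a(u, u) = ∫(u')² + (7)·∫u².
Here c = 7 ≥ 1, so a(u,u) = ∫(u')² + c∫u² ≥ ∫(u')² + ∫u² = ||u||_{H^1}², i.e. α = 1 works. No larger α is possible: a(u,u) ≥ α||u||_{H^1}² means (1−α)∫(u')² ≥ (α−c)∫u², and for the modes u_n = sin(nπ(x−x₀)/L) (x₀ the left endpoint) one has ∫u_n²/∫(u_n')² = (L/(nπ))² → 0, so a(u_n,u_n)/||u_n||_{H^1}² → 1. Hence the optimal constant is α = 1.
Therefore α = 1.


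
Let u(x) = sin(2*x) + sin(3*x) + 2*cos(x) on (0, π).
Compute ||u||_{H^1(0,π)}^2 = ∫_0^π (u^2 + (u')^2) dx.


||u||_{H^1(0,π)}^2 = 32/3 + 23*π/2

u'(x) = -2*sin(x) + 2*cos(2*x) + 3*cos(3*x).
Expand u² and (u')² and integrate term by term on (0, π), using: for integers n ≥ 1, ∫_0^π sin²(nx) dx = ∫_0^π cos²(nx) dx = π/2; for n ≠ n', ∫_0^π sin(nx)sin(n'x) dx = ∫_0^π cos(nx)cos(n'x) dx = 0; and by product-to-sum, ∫_0^π sin(nx)cos(n'x) dx = ½∫_0^π [sin((n+n')x) + sin((n−n')x)] dx, which is 0 when n+n' is even and 2n/(n²−n'²) when n+n' is odd (it need not vanish on (0, π)).
  u² squared terms: (2)²·∫cos(x)² dx = 4·π/2 = 2*π;  (1)²·∫sin(2x)² dx = 1·π/2 = π/2;  (1)²·∫sin(3x)² dx = 1·π/2 = π/2.
  u² cross terms: 2·(2)·(1)·∫cos(x)·sin(2x) dx = 4·(4/3) = 16/3;  2·(2)·(1)·∫cos(x)·sin(3x) dx = 4·(0) = 0;  2·(1)·(1)·∫sin(2x)·sin(3x) dx = 2·(0) = 0.
  So ∫_0^π u² dx = 2*π + π/2 + π/2 + 16/3 + 0 + 0 = 16/3 + 3*π.
  (u')² squared terms: (-2)²·∫sin(x)² dx = 4·π/2 = 2*π;  (2)²·∫cos(2x)² dx = 4·π/2 = 2*π;  (3)²·∫cos(3x)² dx = 9·π/2 = 9*π/2.
  (u')² cross terms: 2·(-2)·(2)·∫sin(x)·cos(2x) dx = -8·(-2/3) = 16/3;  2·(-2)·(3)·∫sin(x)·cos(3x) dx = -12·(0) = 0;  2·(2)·(3)·∫cos(2x)·cos(3x) dx = 12·(0) = 0.
  So ∫_0^π (u')² dx = 2*π + 2*π + 9*π/2 + 16/3 + 0 + 0 = 16/3 + 17*π/2.
||u||_{H^1}^2 = (16/3 + 3*π) + (16/3 + 17*π/2) = 32/3 + 23*π/2.


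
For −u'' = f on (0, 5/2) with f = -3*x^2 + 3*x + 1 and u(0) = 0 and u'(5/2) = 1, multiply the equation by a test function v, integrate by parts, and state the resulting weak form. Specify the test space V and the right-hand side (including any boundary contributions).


V = {v ∈ H^1(0, 5/2) : v(0) = 0} (test functions vanish at x = 0 where u is specified); weak form: ∫_0^5/2 u'v' dx = ∫_0^5/2 (-3*x^2 + 3*x + 1) v dx + v(5/2) for all v ∈ V.

Multiply both sides by a test function v and integrate from 0 to 5/2:
  ∫_0^5/2 −u''(x) v(x) dx = ∫_0^5/2 f(x) v(x) dx.
Integrate the LHS by parts once:
  ∫_0^5/2 −u'' v dx = −[u'(x) v(x)]_0^5/2 + ∫_0^5/2 u'(x) v'(x) dx.
Thus ∫_0^5/2 u'(x) v'(x) dx = ∫_0^5/2 f(x) v(x) dx + [u'(x) v(x)]_0^5/2.
Choose V so that boundary terms are either known or forced to vanish.
Mixed BC: u(0) = 0 (Dirichlet) and u'(5/2) = 1 (Neumann). Define V = {v ∈ H^1(0, 5/2) : v(0) = 0}. Then [u' v]_0^5/2 = u'(5/2)·v(5/2) − u'(0)·0 = v(5/2).
Weak formulation: find u (satisfying any essential BC) such that ∫_0^5/2 u'(x) v'(x) dx = ∫_0^5/2 f v dx + v(5/2) for all v ∈ V (Dirichlet at 0 absorbed into V; Neumann datum at x = 5/2 contributes the boundary term).
Substituting f(x) = -3*x^2 + 3*x + 1, the right-hand side is ∫_0^5/2 (-3*x^2 + 3*x + 1) v dx + v(5/2).


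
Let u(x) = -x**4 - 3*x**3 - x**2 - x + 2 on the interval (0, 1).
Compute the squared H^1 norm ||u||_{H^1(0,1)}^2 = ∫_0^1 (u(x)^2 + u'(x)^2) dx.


||u||_{H^1}^2 = 14587/252

The H^1 norm (squared) on an interval (0, L) is
  ||u||_{H^1}^2 = ∫_0^L u(x)^2 dx + ∫_0^L u'(x)^2 dx.
Compute u'(x) = -4*x**3 - 9*x**2 - 2*x - 1.
Then u(x)^2 = x**8 + 6*x**7 + 11*x**6 + 8*x**5 + 3*x**4 - 10*x**3 - 3*x**2 - 4*x + 4 and u'(x)^2 = 16*x**6 + 72*x**5 + 97*x**4 + 44*x**3 + 22*x**2 + 4*x + 1.
Integrate each monomial from 0 to 1 using ∫_0^1 c·x^n dx = c·1^(n+1)/(n+1):
  ∫_0^1 u(x)^2 dx = ∫_0^1 (x^8 + 6*x^7 + 11*x^6 + 8*x^5 + 3*x^4 - 10*x^3 - 3*x^2 - 4*x + 4) dx. Term by term:
    ∫_0^1 x^8 dx = 1/9;  ∫_0^1 6*x^7 dx = 3/4;  ∫_0^1 11*x^6 dx = 11/7;
    ∫_0^1 8*x^5 dx = 4/3;  ∫_0^1 3*x^4 dx = 3/5;  ∫_0^1 -10*x^3 dx = -5/2;
    ∫_0^1 -3*x^2 dx = -1;  ∫_0^1 -4*x dx = -2;  ∫_0^1 4 dx = 4.
  Sum: 1/9 + 3/4 + 11/7 + 4/3 + 3/5 − 5/2 − 1 − 2 + 4 = 3611/1260.
  ∫_0^1 u'(x)^2 dx = ∫_0^1 (16*x^6 + 72*x^5 + 97*x^4 + 44*x^3 + 22*x^2 + 4*x + 1) dx. Term by term:
    ∫_0^1 16*x^6 dx = 16/7;  ∫_0^1 72*x^5 dx = 12;  ∫_0^1 97*x^4 dx = 97/5;
    ∫_0^1 44*x^3 dx = 11;  ∫_0^1 22*x^2 dx = 22/3;  ∫_0^1 4*x dx = 2;
    ∫_0^1 1 dx = 1.
  Sum: 16/7 + 12 + 97/5 + 11 + 22/3 + 2 + 1 = 5777/105.
Adding: ||u||_{H^1}^2 = 3611/1260 + 5777/105 = 14587/252.


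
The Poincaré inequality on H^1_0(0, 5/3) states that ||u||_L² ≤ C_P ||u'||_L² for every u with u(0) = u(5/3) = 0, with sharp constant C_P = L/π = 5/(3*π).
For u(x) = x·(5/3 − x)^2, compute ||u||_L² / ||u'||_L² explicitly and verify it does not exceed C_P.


||u||_L² / ||u'||_L² = 5*sqrt(14)/42 < C_P = 5/(3*π).

u(x) = x·(5/3 − x)^2, so u'(x) = (3*x - 5)*(9*x - 5)/9.
u(x) = x·(5/3 − x)^2 vanishes at x = 0 and x = 5/3, so u ∈ H^1_0(0, 5/3). Differentiate via the product rule and integrate the resulting polynomials term by term.
  ∫_0^5/3 u² dx = ∫_0^5/3 (x^6 - 20*x^5/3 + 50*x^4/3 - 500*x^3/27 + 625*x^2/81) dx. Term by term:
    ∫_0^5/3 x^6 dx = 78125/15309;  ∫_0^5/3 -20*x^5/3 dx = -156250/6561;  ∫_0^5/3 50*x^4/3 dx = 31250/729;
    ∫_0^5/3 -500*x^3/27 dx = -78125/2187;  ∫_0^5/3 625*x^2/81 dx = 78125/6561.
  Sum: 78125/15309 − 156250/6561 + 31250/729 − 78125/2187 + 78125/6561 = 15625/45927.
  ∫_0^5/3 (u')² dx = ∫_0^5/3 (9*x^4 - 40*x^3 + 550*x^2/9 - 1000*x/27 + 625/81) dx. Term by term:
    ∫_0^5/3 9*x^4 dx = 625/27;  ∫_0^5/3 -40*x^3 dx = -6250/81;  ∫_0^5/3 550*x^2/9 dx = 68750/729;
    ∫_0^5/3 -1000*x/27 dx = -12500/243;  ∫_0^5/3 625/81 dx = 3125/243.
  Sum: 625/27 − 6250/81 + 68750/729 − 12500/243 + 3125/243 = 1250/729.
∫_0^5/3 u² dx = 15625/45927, so ||u||_L² = 125*sqrt(7)/567.
∫_0^5/3 (u')² dx = 1250/729, so ||u'||_L² = 25*sqrt(2)/27.
Ratio ||u||_L² / ||u'||_L² = 5*sqrt(14)/42.
Sharp Poincaré constant on H^1_0(0, 5/3) is C_P = L/π = 5/(3*π), achieved by sin(3*π/5·x).
A polynomial bump cannot attain the sharp Poincaré constant (only the first sine eigenfunction does), so the ratio is strictly less than C_P, consistent with ||u||_L² ≤ C_P ||u'||_L².


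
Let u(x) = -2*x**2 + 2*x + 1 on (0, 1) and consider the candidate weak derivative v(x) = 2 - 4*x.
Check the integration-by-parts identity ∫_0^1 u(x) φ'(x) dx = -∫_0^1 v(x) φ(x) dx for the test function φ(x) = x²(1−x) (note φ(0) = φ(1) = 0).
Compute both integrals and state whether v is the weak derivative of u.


LHS = 1/30, RHS = 1/30. Yes, v = u' weakly.

u(x) = -2*x**2 + 2*x + 1, classical derivative u'(x) = 2 - 4*x.
φ(x) = x²(1−x), so φ'(x) = x*(2 - 3*x).
Note φ(0) = φ(1) = 0, so the boundary term u·φ vanishes.
LHS = ∫_0^1 u(x) φ'(x) dx = ∫_0^1 (6*x^4 - 10*x^3 + x^2 + 2*x) dx. Term by term:
  ∫_0^1 6*x^4 dx = 6/5;  ∫_0^1 -10*x^3 dx = -5/2;  ∫_0^1 x^2 dx = 1/3;
  ∫_0^1 2*x dx = 1.
Sum: 6/5 − 5/2 + 1/3 + 1 = 1/30.
So LHS = 1/30.
∫_0^1 v(x) φ(x) dx = ∫_0^1 (4*x^4 - 6*x^3 + 2*x^2) dx. Term by term:
  ∫_0^1 4*x^4 dx = 4/5;  ∫_0^1 -6*x^3 dx = -3/2;  ∫_0^1 2*x^2 dx = 2/3.
Sum: 4/5 − 3/2 + 2/3 = -1/30.
So RHS = -∫_0^1 v(x) φ(x) dx = 1/30.
LHS = RHS, so the identity holds for this test φ.
Moreover u is smooth here and v(x) = u'(x) = 2 - 4*x pointwise, so the identity holds for every test function. Hence v is the weak derivative of u.


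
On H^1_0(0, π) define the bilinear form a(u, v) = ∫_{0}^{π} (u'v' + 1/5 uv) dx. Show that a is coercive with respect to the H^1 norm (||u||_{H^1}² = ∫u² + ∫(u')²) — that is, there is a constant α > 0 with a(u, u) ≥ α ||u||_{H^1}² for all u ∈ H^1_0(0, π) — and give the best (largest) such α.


α = 3/5

Coercivity of a(·,·) on H^1_0(0, π) means a(u, u) ≥ α ||u||_{H^1}² for every u ∈ H^1_0.
The interval has length L = π, and Poincaré/coercivity depend only on L. Here a(u, u) = ∫(u')² + (1/5)·∫u².
Here 0 < c = 1/5 < 1. The condition a(u,u) ≥ α||u||_{H^1}² reads (1−α)∫(u')² ≥ (α−c)∫u². Any admissible α is ≤ 1 (rapidly oscillating u have ∫u²/∫(u')² → 0), and α = 1 would force 0 ≥ (1−c)∫u², impossible since c < 1; so 1−α > 0. By the sharp Poincaré inequality on H^1_0 of an interval of length L, ∫(u')² ≥ (π/L)²∫u² with equality for the first sine mode sin(π(x−x₀)/L) (x₀ the left endpoint), so the inequality holds for all u iff (1−α)(π/L)² ≥ α − c, i.e. α ≤ ((π/L)² + c)/((π/L)² + 1) = (1 + c(L/π)²)/(1 + (L/π)²). With (π/L)² = 1 and c = 1/5, the largest admissible constant is α = ((π/L)² + c)/((π/L)² + 1).
Simplifying, α = 3/5.


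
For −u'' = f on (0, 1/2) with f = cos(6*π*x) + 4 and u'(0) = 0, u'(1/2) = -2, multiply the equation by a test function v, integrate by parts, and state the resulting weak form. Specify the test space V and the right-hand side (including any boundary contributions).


V = H^1(0, 1/2) (v unrestricted at boundary; u is determined up to an additive constant); weak form: ∫_0^1/2 u'v' dx = ∫_0^1/2 (cos(6*π*x) + 4) v dx − 2·v(1/2) for all v ∈ V.

Multiply both sides by a test function v and integrate from 0 to 1/2:
  ∫_0^1/2 −u''(x) v(x) dx = ∫_0^1/2 f(x) v(x) dx.
Integrate the LHS by parts once:
  ∫_0^1/2 −u'' v dx = −[u'(x) v(x)]_0^1/2 + ∫_0^1/2 u'(x) v'(x) dx.
Thus ∫_0^1/2 u'(x) v'(x) dx = ∫_0^1/2 f(x) v(x) dx + [u'(x) v(x)]_0^1/2.
Choose V so that boundary terms are either known or forced to vanish.
u has inhomogeneous Neumann u'(0) = 0, u'(1/2) = -2. [u' v]_0^1/2 = (-2)·v(1/2) − (0)·v(0) = − 2·v(1/2). Take V = H^1(0, 1/2); boundary term becomes part of RHS.
Weak formulation: find u (satisfying any essential BC) such that ∫_0^1/2 u'(x) v'(x) dx = ∫_0^1/2 f v dx − 2·v(1/2) for all v ∈ V (Neumann data are natural BCs: they enter the RHS as boundary terms).
Substituting f(x) = cos(6*π*x) + 4, the right-hand side is ∫_0^1/2 (cos(6*π*x) + 4) v dx − 2·v(1/2).
Compatibility check (pure Neumann): taking v ≡ 1 ∈ V gives 0 = ∫_0^1/2 f dx + (-2) − (0), i.e. ∫_0^1/2 f dx must equal u'(0) − u'(1/2) = 2. Indeed ∫_0^1/2 (cos(6*π*x) + 4) dx = 2, so the data are compatible. The solution is then unique only up to an additive constant (fix it e.g. by requiring ∫_0^1/2 u dx = 0).


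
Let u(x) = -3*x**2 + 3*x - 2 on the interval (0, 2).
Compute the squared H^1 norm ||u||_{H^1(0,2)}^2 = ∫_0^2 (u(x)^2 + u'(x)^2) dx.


||u||_{H^1}^2 = 338/5

The H^1 norm (squared) on an interval (0, L) is
  ||u||_{H^1}^2 = ∫_0^L u(x)^2 dx + ∫_0^L u'(x)^2 dx.
Compute u'(x) = 3 - 6*x.
Then u(x)^2 = 9*x**4 - 18*x**3 + 21*x**2 - 12*x + 4 and u'(x)^2 = 36*x**2 - 36*x + 9.
Integrate each monomial from 0 to 2 using ∫_0^2 c·x^n dx = c·2^(n+1)/(n+1):
  ∫_0^2 u(x)^2 dx = ∫_0^2 (9*x^4 - 18*x^3 + 21*x^2 - 12*x + 4) dx. Term by term:
    ∫_0^2 9*x^4 dx = 288/5;  ∫_0^2 -18*x^3 dx = -72;  ∫_0^2 21*x^2 dx = 56;
    ∫_0^2 -12*x dx = -24;  ∫_0^2 4 dx = 8.
  Sum: 288/5 − 72 + 56 − 24 + 8 = 128/5.
  ∫_0^2 u'(x)^2 dx = ∫_0^2 (36*x^2 - 36*x + 9) dx. Term by term:
    ∫_0^2 36*x^2 dx = 96;  ∫_0^2 -36*x dx = -72;  ∫_0^2 9 dx = 18.
  Sum: 96 − 72 + 18 = 42.
Adding: ||u||_{H^1}^2 = 128/5 + 42 = 338/5.


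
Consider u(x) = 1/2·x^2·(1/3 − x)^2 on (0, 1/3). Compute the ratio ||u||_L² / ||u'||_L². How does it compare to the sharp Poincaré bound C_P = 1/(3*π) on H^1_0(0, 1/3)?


||u||_L² / ||u'||_L² = sqrt(3)/18 < C_P = 1/(3*π).

u(x) = 1/2·x^2·(1/3 − x)^2, so u'(x) = x*(2*x^2 - x + 1/9).
u(x) = 1/2·x^2·(1/3 − x)^2 vanishes at x = 0 and x = 1/3, so u ∈ H^1_0(0, 1/3). Differentiate via the product rule and integrate the resulting polynomials term by term.
  ∫_0^1/3 u² dx = ∫_0^1/3 (x^8/4 - x^7/3 + x^6/6 - x^5/27 + x^4/324) dx. Term by term:
    ∫_0^1/3 x^8/4 dx = 1/708588;  ∫_0^1/3 -x^7/3 dx = -1/157464;  ∫_0^1/3 x^6/6 dx = 1/91854;
    ∫_0^1/3 -x^5/27 dx = -1/118098;  ∫_0^1/3 x^4/324 dx = 1/393660.
  Sum: 1/708588 − 1/157464 + 1/91854 − 1/118098 + 1/393660 = 1/49601160.
  ∫_0^1/3 (u')² dx = ∫_0^1/3 (4*x^6 - 4*x^5 + 13*x^4/9 - 2*x^3/9 + x^2/81) dx. Term by term:
    ∫_0^1/3 4*x^6 dx = 4/15309;  ∫_0^1/3 -4*x^5 dx = -2/2187;  ∫_0^1/3 13*x^4/9 dx = 13/10935;
    ∫_0^1/3 -2*x^3/9 dx = -1/1458;  ∫_0^1/3 x^2/81 dx = 1/6561.
  Sum: 4/15309 − 2/2187 + 13/10935 − 1/1458 + 1/6561 = 1/459270.
∫_0^1/3 u² dx = 1/49601160, so ||u||_L² = sqrt(210)/102060.
∫_0^1/3 (u')² dx = 1/459270, so ||u'||_L² = sqrt(70)/5670.
Ratio ||u||_L² / ||u'||_L² = sqrt(3)/18.
Sharp Poincaré constant on H^1_0(0, 1/3) is C_P = L/π = 1/(3*π), achieved by sin(3*π·x).
A polynomial bump cannot attain the sharp Poincaré constant (only the first sine eigenfunction does), so the ratio is strictly less than C_P, consistent with ||u||_L² ≤ C_P ||u'||_L².


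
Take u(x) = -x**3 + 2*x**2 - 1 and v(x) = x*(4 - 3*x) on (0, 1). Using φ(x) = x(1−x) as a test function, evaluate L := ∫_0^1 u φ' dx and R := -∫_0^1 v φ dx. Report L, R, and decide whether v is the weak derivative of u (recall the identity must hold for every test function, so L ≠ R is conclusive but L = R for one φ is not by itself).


LHS = -11/60, RHS = -11/60. Yes, v = u' weakly.

u(x) = -x**3 + 2*x**2 - 1, classical derivative u'(x) = -3*x**2 + 4*x.
φ(x) = x(1−x), so φ'(x) = 1 - 2*x.
Note φ(0) = φ(1) = 0, so the boundary term u·φ vanishes.
LHS = ∫_0^1 u(x) φ'(x) dx = ∫_0^1 (2*x^4 - 5*x^3 + 2*x^2 + 2*x - 1) dx. Term by term:
  ∫_0^1 2*x^4 dx = 2/5;  ∫_0^1 -5*x^3 dx = -5/4;  ∫_0^1 2*x^2 dx = 2/3;
  ∫_0^1 2*x dx = 1;  ∫_0^1 -1 dx = -1.
Sum: 2/5 − 5/4 + 2/3 + 1 − 1 = -11/60.
So LHS = -11/60.
∫_0^1 v(x) φ(x) dx = ∫_0^1 (3*x^4 - 7*x^3 + 4*x^2) dx. Term by term:
  ∫_0^1 3*x^4 dx = 3/5;  ∫_0^1 -7*x^3 dx = -7/4;  ∫_0^1 4*x^2 dx = 4/3.
Sum: 3/5 − 7/4 + 4/3 = 11/60.
So RHS = -∫_0^1 v(x) φ(x) dx = -11/60.
LHS = RHS, so the identity holds for this test φ.
Moreover u is smooth here and v(x) = u'(x) = -3*x**2 + 4*x pointwise, so the identity holds for every test function. Hence v is the weak derivative of u.


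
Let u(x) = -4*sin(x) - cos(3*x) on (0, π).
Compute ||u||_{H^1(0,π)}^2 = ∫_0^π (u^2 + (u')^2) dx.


||u||_{H^1(0,π)}^2 = 21*π

u'(x) = 3*sin(3*x) - 4*cos(x).
Expand u² and (u')² and integrate term by term on (0, π), using: for integers n ≥ 1, ∫_0^π sin²(nx) dx = ∫_0^π cos²(nx) dx = π/2; for n ≠ n', ∫_0^π sin(nx)sin(n'x) dx = ∫_0^π cos(nx)cos(n'x) dx = 0; and by product-to-sum, ∫_0^π sin(nx)cos(n'x) dx = ½∫_0^π [sin((n+n')x) + sin((n−n')x)] dx, which is 0 when n+n' is even and 2n/(n²−n'²) when n+n' is odd (it need not vanish on (0, π)).
  u² squared terms: (-1)²·∫cos(3x)² dx = 1·π/2 = π/2;  (-4)²·∫sin(x)² dx = 16·π/2 = 8*π.
  u² cross terms: 2·(-1)·(-4)·∫cos(3x)·sin(x) dx = 8·(0) = 0.
  So ∫_0^π u² dx = π/2 + 8*π + 0 = 17*π/2.
  (u')² squared terms: (-4)²·∫cos(x)² dx = 16·π/2 = 8*π;  (3)²·∫sin(3x)² dx = 9·π/2 = 9*π/2.
  (u')² cross terms: 2·(-4)·(3)·∫cos(x)·sin(3x) dx = -24·(0) = 0.
  So ∫_0^π (u')² dx = 8*π + 9*π/2 + 0 = 25*π/2.
||u||_{H^1}^2 = (17*π/2) + (25*π/2) = 21*π.


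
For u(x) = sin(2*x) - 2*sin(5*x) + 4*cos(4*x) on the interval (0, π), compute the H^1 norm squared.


||u||_{H^1(0,π)}^2 = -2720/9 + 381*π/2

u'(x) = -16*sin(4*x) + 2*cos(2*x) - 10*cos(5*x).
Expand u² and (u')² and integrate term by term on (0, π), using: for integers n ≥ 1, ∫_0^π sin²(nx) dx = ∫_0^π cos²(nx) dx = π/2; for n ≠ n', ∫_0^π sin(nx)sin(n'x) dx = ∫_0^π cos(nx)cos(n'x) dx = 0; and by product-to-sum, ∫_0^π sin(nx)cos(n'x) dx = ½∫_0^π [sin((n+n')x) + sin((n−n')x)] dx, which is 0 when n+n' is even and 2n/(n²−n'²) when n+n' is odd (it need not vanish on (0, π)).
  u² squared terms: (-2)²·∫sin(5x)² dx = 4·π/2 = 2*π;  (4)²·∫cos(4x)² dx = 16·π/2 = 8*π;  (1)²·∫sin(2x)² dx = 1·π/2 = π/2.
  u² cross terms: 2·(-2)·(4)·∫sin(5x)·cos(4x) dx = -16·(10/9) = -160/9;  2·(-2)·(1)·∫sin(5x)·sin(2x) dx = -4·(0) = 0;  2·(4)·(1)·∫cos(4x)·sin(2x) dx = 8·(0) = 0.
  So ∫_0^π u² dx = 2*π + 8*π + π/2 − 160/9 + 0 + 0 = -160/9 + 21*π/2.
  (u')² squared terms: (-16)²·∫sin(4x)² dx = 256·π/2 = 128*π;  (-10)²·∫cos(5x)² dx = 100·π/2 = 50*π;  (2)²·∫cos(2x)² dx = 4·π/2 = 2*π.
  (u')² cross terms: 2·(-16)·(-10)·∫sin(4x)·cos(5x) dx = 320·(-8/9) = -2560/9;  2·(-16)·(2)·∫sin(4x)·cos(2x) dx = -64·(0) = 0;  2·(-10)·(2)·∫cos(5x)·cos(2x) dx = -40·(0) = 0.
  So ∫_0^π (u')² dx = 128*π + 50*π + 2*π − 2560/9 + 0 + 0 = -2560/9 + 180*π.
||u||_{H^1}^2 = (-160/9 + 21*π/2) + (-2560/9 + 180*π) = -2720/9 + 381*π/2.


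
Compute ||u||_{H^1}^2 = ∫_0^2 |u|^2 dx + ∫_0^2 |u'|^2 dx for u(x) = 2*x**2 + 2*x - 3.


||u||_{H^1}^2 = 1694/15

The H^1 norm (squared) on an interval (0, L) is
  ||u||_{H^1}^2 = ∫_0^L u(x)^2 dx + ∫_0^L u'(x)^2 dx.
Compute u'(x) = 4*x + 2.
Then u(x)^2 = 4*x**4 + 8*x**3 - 8*x**2 - 12*x + 9 and u'(x)^2 = 16*x**2 + 16*x + 4.
Integrate each monomial from 0 to 2 using ∫_0^2 c·x^n dx = c·2^(n+1)/(n+1):
  ∫_0^2 u(x)^2 dx = ∫_0^2 (4*x^4 + 8*x^3 - 8*x^2 - 12*x + 9) dx. Term by term:
    ∫_0^2 4*x^4 dx = 128/5;  ∫_0^2 8*x^3 dx = 32;  ∫_0^2 -8*x^2 dx = -64/3;
    ∫_0^2 -12*x dx = -24;  ∫_0^2 9 dx = 18.
  Sum: 128/5 + 32 − 64/3 − 24 + 18 = 454/15.
  ∫_0^2 u'(x)^2 dx = ∫_0^2 (16*x^2 + 16*x + 4) dx. Term by term:
    ∫_0^2 16*x^2 dx = 128/3;  ∫_0^2 16*x dx = 32;  ∫_0^2 4 dx = 8.
  Sum: 128/3 + 32 + 8 = 248/3.
Adding: ||u||_{H^1}^2 = 454/15 + 248/3 = 1694/15.


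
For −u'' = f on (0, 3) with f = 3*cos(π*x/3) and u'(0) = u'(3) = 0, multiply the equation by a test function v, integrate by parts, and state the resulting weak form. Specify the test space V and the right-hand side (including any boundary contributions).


V = H^1(0, 3) (no boundary constraint on v; u is determined up to an additive constant); weak form: ∫_0^3 u'v' dx = ∫_0^3 (3*cos(π*x/3)) v dx for all v ∈ V.

Multiply both sides by a test function v and integrate from 0 to 3:
  ∫_0^3 −u''(x) v(x) dx = ∫_0^3 f(x) v(x) dx.
Integrate the LHS by parts once:
  ∫_0^3 −u'' v dx = −[u'(x) v(x)]_0^3 + ∫_0^3 u'(x) v'(x) dx.
Thus ∫_0^3 u'(x) v'(x) dx = ∫_0^3 f(x) v(x) dx + [u'(x) v(x)]_0^3.
Choose V so that boundary terms are either known or forced to vanish.
u has homogeneous Neumann: u'(0) = u'(3) = 0. So [u' v]_0^3 = 0·v(3) − 0·v(0) = 0 for any v; take V = H^1(0, 3).
Weak formulation: find u (satisfying any essential BC) such that ∫_0^3 u'(x) v'(x) dx = ∫_0^3 f v dx for all v ∈ V (homogeneous Neumann, so boundary terms vanish).
Substituting f(x) = 3*cos(π*x/3), the right-hand side is ∫_0^3 (3*cos(π*x/3)) v dx.
Compatibility check (pure Neumann): taking v ≡ 1 ∈ V gives 0 = ∫_0^3 f dx + (0) − (0), i.e. ∫_0^3 f dx must equal u'(0) − u'(3) = 0. Indeed ∫_0^3 (3*cos(π*x/3)) dx = 0, so the data are compatible. The solution is then unique only up to an additive constant (fix it e.g. by requiring ∫_0^3 u dx = 0).


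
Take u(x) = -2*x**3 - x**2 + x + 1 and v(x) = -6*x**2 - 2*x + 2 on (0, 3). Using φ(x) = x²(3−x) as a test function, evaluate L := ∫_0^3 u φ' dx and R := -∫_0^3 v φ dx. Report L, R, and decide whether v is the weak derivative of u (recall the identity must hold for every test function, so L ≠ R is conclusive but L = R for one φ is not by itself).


LHS = 3267/20, RHS = 783/5. No, v is not the weak derivative of u.

u(x) = -2*x**3 - x**2 + x + 1, classical derivative u'(x) = -6*x**2 - 2*x + 1.
φ(x) = x²(3−x), so φ'(x) = 3*x*(2 - x).
Note φ(0) = φ(3) = 0, so the boundary term u·φ vanishes.
LHS = ∫_0^3 u(x) φ'(x) dx = ∫_0^3 (6*x^5 - 9*x^4 - 9*x^3 + 3*x^2 + 6*x) dx. Term by term:
  ∫_0^3 6*x^5 dx = 729;  ∫_0^3 -9*x^4 dx = -2187/5;  ∫_0^3 -9*x^3 dx = -729/4;
  ∫_0^3 3*x^2 dx = 27;  ∫_0^3 6*x dx = 27.
Sum: 729 − 2187/5 − 729/4 + 27 + 27 = 3267/20.
So LHS = 3267/20.
∫_0^3 v(x) φ(x) dx = ∫_0^3 (6*x^5 - 16*x^4 - 8*x^3 + 6*x^2) dx. Term by term:
  ∫_0^3 6*x^5 dx = 729;  ∫_0^3 -16*x^4 dx = -3888/5;  ∫_0^3 -8*x^3 dx = -162;
  ∫_0^3 6*x^2 dx = 54.
Sum: 729 − 3888/5 − 162 + 54 = -783/5.
So RHS = -∫_0^3 v(x) φ(x) dx = 783/5.
LHS − RHS = 27/4 ≠ 0, so the identity fails.
(For a valid weak derivative the identity must hold for EVERY test function, in particular this one. The failure shows v is NOT the weak derivative of u.)
Correct weak derivative would be u'(x) = -6*x**2 - 2*x + 1.


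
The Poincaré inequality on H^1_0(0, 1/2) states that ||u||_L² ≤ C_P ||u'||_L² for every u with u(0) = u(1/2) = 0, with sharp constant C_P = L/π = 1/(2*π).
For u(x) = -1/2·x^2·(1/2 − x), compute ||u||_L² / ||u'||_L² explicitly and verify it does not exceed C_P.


||u||_L² / ||u'||_L² = sqrt(14)/28 < C_P = 1/(2*π).

u(x) = -1/2·x^2·(1/2 − x), so u'(x) = x*(3*x - 1)/2.
u(x) = -1/2·x^2·(1/2 − x) vanishes at x = 0 and x = 1/2, so u ∈ H^1_0(0, 1/2). Differentiate via the product rule and integrate the resulting polynomials term by term.
  ∫_0^1/2 u² dx = ∫_0^1/2 (x^6/4 - x^5/4 + x^4/16) dx. Term by term:
    ∫_0^1/2 x^6/4 dx = 1/3584;  ∫_0^1/2 -x^5/4 dx = -1/1536;  ∫_0^1/2 x^4/16 dx = 1/2560.
  Sum: 1/3584 − 1/1536 + 1/2560 = 1/53760.
  ∫_0^1/2 (u')² dx = ∫_0^1/2 (9*x^4/4 - 3*x^3/2 + x^2/4) dx. Term by term:
    ∫_0^1/2 9*x^4/4 dx = 9/640;  ∫_0^1/2 -3*x^3/2 dx = -3/128;  ∫_0^1/2 x^2/4 dx = 1/96.
  Sum: 9/640 − 3/128 + 1/96 = 1/960.
∫_0^1/2 u² dx = 1/53760, so ||u||_L² = sqrt(210)/3360.
∫_0^1/2 (u')² dx = 1/960, so ||u'||_L² = sqrt(15)/120.
Ratio ||u||_L² / ||u'||_L² = sqrt(14)/28.
Sharp Poincaré constant on H^1_0(0, 1/2) is C_P = L/π = 1/(2*π), achieved by sin(2*π·x).
A polynomial bump cannot attain the sharp Poincaré constant (only the first sine eigenfunction does), so the ratio is strictly less than C_P, consistent with ||u||_L² ≤ C_P ||u'||_L².


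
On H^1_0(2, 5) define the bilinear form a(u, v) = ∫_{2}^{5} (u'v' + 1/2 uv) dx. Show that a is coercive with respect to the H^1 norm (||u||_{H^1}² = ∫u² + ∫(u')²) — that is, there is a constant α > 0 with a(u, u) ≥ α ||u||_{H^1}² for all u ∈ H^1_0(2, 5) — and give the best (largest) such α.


α = (9/2 + π^2)/(9 + π^2)

Coercivity of a(·,·) on H^1_0(2, 5) means a(u, u) ≥ α ||u||_{H^1}² for every u ∈ H^1_0.
The interval has length L = 3, and Poincaré/coercivity depend only on L. Here a(u, u) = ∫(u')² + (1/2)·∫u².
Here 0 < c = 1/2 < 1. The condition a(u,u) ≥ α||u||_{H^1}² reads (1−α)∫(u')² ≥ (α−c)∫u². Any admissible α is ≤ 1 (rapidly oscillating u have ∫u²/∫(u')² → 0), and α = 1 would force 0 ≥ (1−c)∫u², impossible since c < 1; so 1−α > 0. By the sharp Poincaré inequality on H^1_0 of an interval of length L, ∫(u')² ≥ (π/L)²∫u² with equality for the first sine mode sin(π(x−x₀)/L) (x₀ the left endpoint), so the inequality holds for all u iff (1−α)(π/L)² ≥ α − c, i.e. α ≤ ((π/L)² + c)/((π/L)² + 1) = (1 + c(L/π)²)/(1 + (L/π)²). With (π/L)² = π^2/9 and c = 1/2, the largest admissible constant is α = ((π/L)² + c)/((π/L)² + 1).
Simplifying, α = (9/2 + π^2)/(9 + π^2).


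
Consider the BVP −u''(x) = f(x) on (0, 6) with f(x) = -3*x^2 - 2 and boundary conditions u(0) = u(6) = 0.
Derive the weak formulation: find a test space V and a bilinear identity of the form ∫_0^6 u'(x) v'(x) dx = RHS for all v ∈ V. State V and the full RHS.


V = H^1_0(0, 6) (so v(0) = v(6) = 0); weak form: ∫_0^6 u'v' dx = ∫_0^6 (-3*x^2 - 2) v dx for all v ∈ V.

Multiply both sides by a test function v and integrate from 0 to 6:
  ∫_0^6 −u''(x) v(x) dx = ∫_0^6 f(x) v(x) dx.
Integrate the LHS by parts once:
  ∫_0^6 −u'' v dx = −[u'(x) v(x)]_0^6 + ∫_0^6 u'(x) v'(x) dx.
Thus ∫_0^6 u'(x) v'(x) dx = ∫_0^6 f(x) v(x) dx + [u'(x) v(x)]_0^6.
Choose V so that boundary terms are either known or forced to vanish.
u is Dirichlet: u(0) = u(6) = 0. Let V = H^1_0(0, 6); then v(0) = v(6) = 0, and [u' v]_0^6 = 0.
Weak formulation: find u (satisfying any essential BC) such that ∫_0^6 u'(x) v'(x) dx = ∫_0^6 f v dx for all v ∈ V.
Substituting f(x) = -3*x^2 - 2, the right-hand side is ∫_0^6 (-3*x^2 - 2) v dx.


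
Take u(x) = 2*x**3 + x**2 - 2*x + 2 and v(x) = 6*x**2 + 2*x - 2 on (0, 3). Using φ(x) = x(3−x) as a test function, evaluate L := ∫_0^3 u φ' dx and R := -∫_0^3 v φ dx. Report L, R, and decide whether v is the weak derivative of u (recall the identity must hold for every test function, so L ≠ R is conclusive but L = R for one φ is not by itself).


LHS = -387/5, RHS = -387/5. Yes, v = u' weakly.

u(x) = 2*x**3 + x**2 - 2*x + 2, classical derivative u'(x) = 6*x**2 + 2*x - 2.
φ(x) = x(3−x), so φ'(x) = 3 - 2*x.
Note φ(0) = φ(3) = 0, so the boundary term u·φ vanishes.
LHS = ∫_0^3 u(x) φ'(x) dx = ∫_0^3 (-4*x^4 + 4*x^3 + 7*x^2 - 10*x + 6) dx. Term by term:
  ∫_0^3 -4*x^4 dx = -972/5;  ∫_0^3 4*x^3 dx = 81;  ∫_0^3 7*x^2 dx = 63;
  ∫_0^3 -10*x dx = -45;  ∫_0^3 6 dx = 18.
Sum: -972/5 + 81 + 63 − 45 + 18 = -387/5.
So LHS = -387/5.
∫_0^3 v(x) φ(x) dx = ∫_0^3 (-6*x^4 + 16*x^3 + 8*x^2 - 6*x) dx. Term by term:
  ∫_0^3 -6*x^4 dx = -1458/5;  ∫_0^3 16*x^3 dx = 324;  ∫_0^3 8*x^2 dx = 72;
  ∫_0^3 -6*x dx = -27.
Sum: -1458/5 + 324 + 72 − 27 = 387/5.
So RHS = -∫_0^3 v(x) φ(x) dx = -387/5.
LHS = RHS, so the identity holds for this test φ.
Moreover u is smooth here and v(x) = u'(x) = 6*x**2 + 2*x - 2 pointwise, so the identity holds for every test function. Hence v is the weak derivative of u.


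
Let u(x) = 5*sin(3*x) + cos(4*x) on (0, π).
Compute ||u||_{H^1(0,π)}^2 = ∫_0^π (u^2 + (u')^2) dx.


||u||_{H^1(0,π)}^2 = -1020/7 + 267*π/2

u'(x) = -4*sin(4*x) + 15*cos(3*x).
Expand u² and (u')² and integrate term by term on (0, π), using: for integers n ≥ 1, ∫_0^π sin²(nx) dx = ∫_0^π cos²(nx) dx = π/2; for n ≠ n', ∫_0^π sin(nx)sin(n'x) dx = ∫_0^π cos(nx)cos(n'x) dx = 0; and by product-to-sum, ∫_0^π sin(nx)cos(n'x) dx = ½∫_0^π [sin((n+n')x) + sin((n−n')x)] dx, which is 0 when n+n' is even and 2n/(n²−n'²) when n+n' is odd (it need not vanish on (0, π)).
  u² squared terms: (5)²·∫sin(3x)² dx = 25·π/2 = 25*π/2;  (1)²·∫cos(4x)² dx = 1·π/2 = π/2.
  u² cross terms: 2·(5)·(1)·∫sin(3x)·cos(4x) dx = 10·(-6/7) = -60/7.
  So ∫_0^π u² dx = 25*π/2 + π/2 − 60/7 = -60/7 + 13*π.
  (u')² squared terms: (-4)²·∫sin(4x)² dx = 16·π/2 = 8*π;  (15)²·∫cos(3x)² dx = 225·π/2 = 225*π/2.
  (u')² cross terms: 2·(-4)·(15)·∫sin(4x)·cos(3x) dx = -120·(8/7) = -960/7.
  So ∫_0^π (u')² dx = 8*π + 225*π/2 − 960/7 = -960/7 + 241*π/2.
||u||_{H^1}^2 = (-60/7 + 13*π) + (-960/7 + 241*π/2) = -1020/7 + 267*π/2.


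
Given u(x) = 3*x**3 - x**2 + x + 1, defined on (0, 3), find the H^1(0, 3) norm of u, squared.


||u||_{H^1}^2 = 206418/35

The H^1 norm (squared) on an interval (0, L) is
  ||u||_{H^1}^2 = ∫_0^L u(x)^2 dx + ∫_0^L u'(x)^2 dx.
Compute u'(x) = 9*x**2 - 2*x + 1.
Then u(x)^2 = 9*x**6 - 6*x**5 + 7*x**4 + 4*x**3 - x**2 + 2*x + 1 and u'(x)^2 = 81*x**4 - 36*x**3 + 22*x**2 - 4*x + 1.
Integrate each monomial from 0 to 3 using ∫_0^3 c·x^n dx = c·3^(n+1)/(n+1):
  ∫_0^3 u(x)^2 dx = ∫_0^3 (9*x^6 - 6*x^5 + 7*x^4 + 4*x^3 - x^2 + 2*x + 1) dx. Term by term:
    ∫_0^3 9*x^6 dx = 19683/7;  ∫_0^3 -6*x^5 dx = -729;  ∫_0^3 7*x^4 dx = 1701/5;
    ∫_0^3 4*x^3 dx = 81;  ∫_0^3 -x^2 dx = -9;  ∫_0^3 2*x dx = 9;
    ∫_0^3 1 dx = 3.
  Sum: 19683/7 − 729 + 1701/5 + 81 − 9 + 9 + 3 = 87747/35.
  ∫_0^3 u'(x)^2 dx = ∫_0^3 (81*x^4 - 36*x^3 + 22*x^2 - 4*x + 1) dx. Term by term:
    ∫_0^3 81*x^4 dx = 19683/5;  ∫_0^3 -36*x^3 dx = -729;  ∫_0^3 22*x^2 dx = 198;
    ∫_0^3 -4*x dx = -18;  ∫_0^3 1 dx = 3.
  Sum: 19683/5 − 729 + 198 − 18 + 3 = 16953/5.
Adding: ||u||_{H^1}^2 = 87747/35 + 16953/5 = 206418/35.


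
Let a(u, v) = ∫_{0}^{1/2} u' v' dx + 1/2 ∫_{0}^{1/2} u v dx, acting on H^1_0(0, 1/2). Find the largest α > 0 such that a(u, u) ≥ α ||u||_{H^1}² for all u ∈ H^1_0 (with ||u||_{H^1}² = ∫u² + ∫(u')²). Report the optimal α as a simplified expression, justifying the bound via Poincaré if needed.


α = (1 + 8*π^2)/(2*(1 + 4*π^2))

Coercivity of a(·,·) on H^1_0(0, 1/2) means a(u, u) ≥ α ||u||_{H^1}² for every u ∈ H^1_0.
The interval has length L = 1/2, and Poincaré/coercivity depend only on L. Here a(u, u) = ∫(u')² + (1/2)·∫u².
Here 0 < c = 1/2 < 1. The condition a(u,u) ≥ α||u||_{H^1}² reads (1−α)∫(u')² ≥ (α−c)∫u². Any admissible α is ≤ 1 (rapidly oscillating u have ∫u²/∫(u')² → 0), and α = 1 would force 0 ≥ (1−c)∫u², impossible since c < 1; so 1−α > 0. By the sharp Poincaré inequality on H^1_0 of an interval of length L, ∫(u')² ≥ (π/L)²∫u² with equality for the first sine mode sin(π(x−x₀)/L) (x₀ the left endpoint), so the inequality holds for all u iff (1−α)(π/L)² ≥ α − c, i.e. α ≤ ((π/L)² + c)/((π/L)² + 1) = (1 + c(L/π)²)/(1 + (L/π)²). With (π/L)² = 4*π^2 and c = 1/2, the largest admissible constant is α = ((π/L)² + c)/((π/L)² + 1).
Simplifying, α = (1 + 8*π^2)/(2*(1 + 4*π^2)).


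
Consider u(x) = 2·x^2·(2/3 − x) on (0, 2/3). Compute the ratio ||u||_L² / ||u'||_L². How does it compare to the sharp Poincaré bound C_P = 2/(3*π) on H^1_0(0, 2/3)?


||u||_L² / ||u'||_L² = sqrt(14)/21 < C_P = 2/(3*π).

u(x) = 2·x^2·(2/3 − x), so u'(x) = 2*x*(4 - 9*x)/3.
u(x) = 2·x^2·(2/3 − x) vanishes at x = 0 and x = 2/3, so u ∈ H^1_0(0, 2/3). Differentiate via the product rule and integrate the resulting polynomials term by term.
  ∫_0^2/3 u² dx = ∫_0^2/3 (4*x^6 - 16*x^5/3 + 16*x^4/9) dx. Term by term:
    ∫_0^2/3 4*x^6 dx = 512/15309;  ∫_0^2/3 -16*x^5/3 dx = -512/6561;  ∫_0^2/3 16*x^4/9 dx = 512/10935.
  Sum: 512/15309 − 512/6561 + 512/10935 = 512/229635.
  ∫_0^2/3 (u')² dx = ∫_0^2/3 (36*x^4 - 32*x^3 + 64*x^2/9) dx. Term by term:
    ∫_0^2/3 36*x^4 dx = 128/135;  ∫_0^2/3 -32*x^3 dx = -128/81;  ∫_0^2/3 64*x^2/9 dx = 512/729.
  Sum: 128/135 − 128/81 + 512/729 = 256/3645.
∫_0^2/3 u² dx = 512/229635, so ||u||_L² = 16*sqrt(70)/2835.
∫_0^2/3 (u')² dx = 256/3645, so ||u'||_L² = 16*sqrt(5)/135.
Ratio ||u||_L² / ||u'||_L² = sqrt(14)/21.
Sharp Poincaré constant on H^1_0(0, 2/3) is C_P = L/π = 2/(3*π), achieved by sin(3*π/2·x).
A polynomial bump cannot attain the sharp Poincaré constant (only the first sine eigenfunction does), so the ratio is strictly less than C_P, consistent with ||u||_L² ≤ C_P ||u'||_L².


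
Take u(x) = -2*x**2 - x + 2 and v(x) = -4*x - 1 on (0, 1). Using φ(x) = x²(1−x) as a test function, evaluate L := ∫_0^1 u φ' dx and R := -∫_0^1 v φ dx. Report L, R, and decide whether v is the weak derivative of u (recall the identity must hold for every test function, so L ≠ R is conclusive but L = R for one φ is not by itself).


LHS = 17/60, RHS = 17/60. Yes, v = u' weakly.

u(x) = -2*x**2 - x + 2, classical derivative u'(x) = -4*x - 1.
φ(x) = x²(1−x), so φ'(x) = x*(2 - 3*x).
Note φ(0) = φ(1) = 0, so the boundary term u·φ vanishes.
LHS = ∫_0^1 u(x) φ'(x) dx = ∫_0^1 (6*x^4 - x^3 - 8*x^2 + 4*x) dx. Term by term:
  ∫_0^1 6*x^4 dx = 6/5;  ∫_0^1 -x^3 dx = -1/4;  ∫_0^1 -8*x^2 dx = -8/3;
  ∫_0^1 4*x dx = 2.
Sum: 6/5 − 1/4 − 8/3 + 2 = 17/60.
So LHS = 17/60.
∫_0^1 v(x) φ(x) dx = ∫_0^1 (4*x^4 - 3*x^3 - x^2) dx. Term by term:
  ∫_0^1 4*x^4 dx = 4/5;  ∫_0^1 -3*x^3 dx = -3/4;  ∫_0^1 -x^2 dx = -1/3.
Sum: 4/5 − 3/4 − 1/3 = -17/60.
So RHS = -∫_0^1 v(x) φ(x) dx = 17/60.
LHS = RHS, so the identity holds for this test φ.
Moreover u is smooth here and v(x) = u'(x) = -4*x - 1 pointwise, so the identity holds for every test function. Hence v is the weak derivative of u.


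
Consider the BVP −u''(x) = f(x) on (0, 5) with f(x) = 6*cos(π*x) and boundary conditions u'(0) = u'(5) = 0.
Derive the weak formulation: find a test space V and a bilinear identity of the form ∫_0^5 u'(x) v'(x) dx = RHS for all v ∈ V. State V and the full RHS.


V = H^1(0, 5) (no boundary constraint on v; u is determined up to an additive constant); weak form: ∫_0^5 u'v' dx = ∫_0^5 (6*cos(π*x)) v dx for all v ∈ V.

Multiply both sides by a test function v and integrate from 0 to 5:
  ∫_0^5 −u''(x) v(x) dx = ∫_0^5 f(x) v(x) dx.
Integrate the LHS by parts once:
  ∫_0^5 −u'' v dx = −[u'(x) v(x)]_0^5 + ∫_0^5 u'(x) v'(x) dx.
Thus ∫_0^5 u'(x) v'(x) dx = ∫_0^5 f(x) v(x) dx + [u'(x) v(x)]_0^5.
Choose V so that boundary terms are either known or forced to vanish.
u has homogeneous Neumann: u'(0) = u'(5) = 0. So [u' v]_0^5 = 0·v(5) − 0·v(0) = 0 for any v; take V = H^1(0, 5).
Weak formulation: find u (satisfying any essential BC) such that ∫_0^5 u'(x) v'(x) dx = ∫_0^5 f v dx for all v ∈ V (homogeneous Neumann, so boundary terms vanish).
Substituting f(x) = 6*cos(π*x), the right-hand side is ∫_0^5 (6*cos(π*x)) v dx.
Compatibility check (pure Neumann): taking v ≡ 1 ∈ V gives 0 = ∫_0^5 f dx + (0) − (0), i.e. ∫_0^5 f dx must equal u'(0) − u'(5) = 0. Indeed ∫_0^5 (6*cos(π*x)) dx = 0, so the data are compatible. The solution is then unique only up to an additive constant (fix it e.g. by requiring ∫_0^5 u dx = 0).


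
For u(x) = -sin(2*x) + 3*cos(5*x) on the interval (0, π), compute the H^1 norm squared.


||u||_{H^1(0,π)}^2 = 208/7 + 239*π/2

u'(x) = -15*sin(5*x) - 2*cos(2*x).
Expand u² and (u')² and integrate term by term on (0, π), using: for integers n ≥ 1, ∫_0^π sin²(nx) dx = ∫_0^π cos²(nx) dx = π/2; for n ≠ n', ∫_0^π sin(nx)sin(n'x) dx = ∫_0^π cos(nx)cos(n'x) dx = 0; and by product-to-sum, ∫_0^π sin(nx)cos(n'x) dx = ½∫_0^π [sin((n+n')x) + sin((n−n')x)] dx, which is 0 when n+n' is even and 2n/(n²−n'²) when n+n' is odd (it need not vanish on (0, π)).
  u² squared terms: (-1)²·∫sin(2x)² dx = 1·π/2 = π/2;  (3)²·∫cos(5x)² dx = 9·π/2 = 9*π/2.
  u² cross terms: 2·(-1)·(3)·∫sin(2x)·cos(5x) dx = -6·(-4/21) = 8/7.
  So ∫_0^π u² dx = π/2 + 9*π/2 + 8/7 = 8/7 + 5*π.
  (u')² squared terms: (-15)²·∫sin(5x)² dx = 225·π/2 = 225*π/2;  (-2)²·∫cos(2x)² dx = 4·π/2 = 2*π.
  (u')² cross terms: 2·(-15)·(-2)·∫sin(5x)·cos(2x) dx = 60·(10/21) = 200/7.
  So ∫_0^π (u')² dx = 225*π/2 + 2*π + 200/7 = 200/7 + 229*π/2.
||u||_{H^1}^2 = (8/7 + 5*π) + (200/7 + 229*π/2) = 208/7 + 239*π/2.


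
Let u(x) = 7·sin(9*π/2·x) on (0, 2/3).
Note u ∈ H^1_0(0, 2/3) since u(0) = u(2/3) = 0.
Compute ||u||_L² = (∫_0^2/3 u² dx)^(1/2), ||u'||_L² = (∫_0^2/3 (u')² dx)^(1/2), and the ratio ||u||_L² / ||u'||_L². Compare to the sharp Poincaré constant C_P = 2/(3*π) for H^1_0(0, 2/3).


||u||_L² / ||u'||_L² = 2/(9*π) < C_P = 2/(3*π).

u(x) = 7·sin(9*π/2·x), so u'(x) = 63*π*cos(9*π*x/2)/2.
Writing u(x) = A·sin(kπx/L) with A = 7 and k = 3, use ∫_0^L sin²(kπx/L) dx = L/2 and ∫_0^L cos²(kπx/L) dx = L/2.
u² = 49·sin²(9*π/2·x) and (u')² = 3969*π^2/4·cos²(9*π/2·x), and each of sin², cos² integrates to L/2 = 1/3 over (0, 2/3).
∫_0^2/3 u² dx = 49/3, so ||u||_L² = 7*sqrt(3)/3.
∫_0^2/3 (u')² dx = 1323*π^2/4, so ||u'||_L² = 21*sqrt(3)*π/2.
Ratio ||u||_L² / ||u'||_L² = 2/(9*π).
Sharp Poincaré constant on H^1_0(0, 2/3) is C_P = L/π = 2/(3*π), achieved by sin(3*π/2·x).
This is the k = 3 harmonic; the ratio L/(kπ) is strictly less than C_P = L/π, consistent with the sharp inequality ||u||_L² ≤ C_P ||u'||_L².
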